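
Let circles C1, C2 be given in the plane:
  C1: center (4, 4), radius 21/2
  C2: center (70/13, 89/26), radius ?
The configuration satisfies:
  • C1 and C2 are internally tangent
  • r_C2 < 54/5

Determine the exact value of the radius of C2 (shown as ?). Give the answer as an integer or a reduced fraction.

1. [int C1,C2]  r_C2² − 21r_C2 + 108 = 0  ⇒  r_C2 = 9 or 12
2. given r_C2 < 54/5: keep 9

9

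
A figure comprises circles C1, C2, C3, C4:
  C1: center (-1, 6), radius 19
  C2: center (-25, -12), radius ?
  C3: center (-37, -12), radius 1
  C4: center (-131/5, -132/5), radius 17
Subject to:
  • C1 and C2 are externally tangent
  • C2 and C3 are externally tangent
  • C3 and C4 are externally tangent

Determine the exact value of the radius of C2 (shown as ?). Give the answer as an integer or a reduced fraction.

1. [ext C1·C2]  r_C2² + 38r_C2 − 539 = 0  ⇒  r_C2 = 11 (r>0 drops 1)
2. [ext C2·C3]  r_C2² + 2r_C2 − 143 = 0  ⇒  r_C2 = 11 (r>0 drops 1)

11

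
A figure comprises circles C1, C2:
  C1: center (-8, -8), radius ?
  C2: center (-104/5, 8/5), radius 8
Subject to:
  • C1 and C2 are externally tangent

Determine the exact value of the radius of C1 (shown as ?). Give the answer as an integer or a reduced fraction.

1. [ext C1·C2]  r_C1² + 16r_C1 − 192 = 0  ⇒  r_C1 = 8 (r>0 drops 1)

8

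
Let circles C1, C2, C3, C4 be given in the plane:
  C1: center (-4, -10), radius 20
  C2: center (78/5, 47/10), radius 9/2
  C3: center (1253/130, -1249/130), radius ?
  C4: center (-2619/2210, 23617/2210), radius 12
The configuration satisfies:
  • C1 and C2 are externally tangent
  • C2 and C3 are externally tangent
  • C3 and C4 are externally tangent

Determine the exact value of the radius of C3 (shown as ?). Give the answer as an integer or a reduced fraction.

1. [ext C2·C3]  r_C3² + 9r_C3 − 220 = 0  ⇒  r_C3 = 11 (r>0 drops 1)
2. [ext C3·C4]  r_C3² + 24r_C3 − 385 = 0  ⇒  r_C3 = 11 (r>0 drops 1)

11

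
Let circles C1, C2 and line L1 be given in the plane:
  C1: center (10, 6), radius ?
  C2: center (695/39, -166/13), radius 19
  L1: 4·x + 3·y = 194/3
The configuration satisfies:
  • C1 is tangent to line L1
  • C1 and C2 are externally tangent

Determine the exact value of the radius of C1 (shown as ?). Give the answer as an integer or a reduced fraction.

1. [C1‖L1]  r_C1² − 16/9 = 0  ⇒  r_C1 = 4/3 (r>0 drops 1)
2. [ext C1·C2]  r_C1² + 38r_C1 − 472/9 = 0  ⇒  r_C1 = 4/3 (r>0 drops 1)

4/3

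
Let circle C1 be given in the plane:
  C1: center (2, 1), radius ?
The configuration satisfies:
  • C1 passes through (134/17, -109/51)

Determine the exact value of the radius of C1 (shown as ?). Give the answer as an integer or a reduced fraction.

20/3

1. [C1∋P]  r_C1² − 400/9 = 0  ⇒  r_C1 = 20/3 (r>0 drops 1)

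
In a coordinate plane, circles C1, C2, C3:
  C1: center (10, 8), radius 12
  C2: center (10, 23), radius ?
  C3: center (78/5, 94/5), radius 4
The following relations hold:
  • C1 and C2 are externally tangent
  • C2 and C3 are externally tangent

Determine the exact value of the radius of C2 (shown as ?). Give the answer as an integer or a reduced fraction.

3

1. [ext C1·C2]  r_C2² + 24r_C2 − 81 = 0  ⇒  r_C2 = 3 (r>0 drops 1)
2. [ext C2·C3]  r_C2² + 8r_C2 − 33 = 0  ⇒  r_C2 = 3 (r>0 drops 1)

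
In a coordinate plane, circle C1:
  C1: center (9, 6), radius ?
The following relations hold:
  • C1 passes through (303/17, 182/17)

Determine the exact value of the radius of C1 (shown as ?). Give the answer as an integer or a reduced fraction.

1. [C1∋P]  r_C1² − 100 = 0  ⇒  r_C1 = 10 (r>0 drops 1)

10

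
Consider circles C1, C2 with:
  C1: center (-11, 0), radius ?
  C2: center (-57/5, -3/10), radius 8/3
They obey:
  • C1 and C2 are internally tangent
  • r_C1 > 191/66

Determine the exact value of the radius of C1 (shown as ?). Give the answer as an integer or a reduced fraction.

19/6

1. [int C1,C2]  r_C1² − (16/3)r_C1 + 247/36 = 0  ⇒  r_C1 = 13/6 or 19/6
2. given r_C1 > 191/66: keep 19/6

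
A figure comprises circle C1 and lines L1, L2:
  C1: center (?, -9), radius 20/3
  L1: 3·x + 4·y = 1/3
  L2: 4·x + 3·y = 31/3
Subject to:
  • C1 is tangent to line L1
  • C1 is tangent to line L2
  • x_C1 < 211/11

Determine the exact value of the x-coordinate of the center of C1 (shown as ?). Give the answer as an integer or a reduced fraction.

1

1. [C1‖L1]  x_C1² − (218/9)x_C1 + 209/9 = 0  ⇒  x_C1 = 1 or 209/9
2. [C1‖L2]  x_C1² − (56/3)x_C1 + 53/3 = 0  ⇒  x_C1 = 1 or 53/3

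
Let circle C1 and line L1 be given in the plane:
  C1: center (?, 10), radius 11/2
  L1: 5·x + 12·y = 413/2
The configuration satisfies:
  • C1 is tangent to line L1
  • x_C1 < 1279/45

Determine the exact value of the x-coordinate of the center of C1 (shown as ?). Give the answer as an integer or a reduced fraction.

1. [C1‖L1]  x_C1² − (173/5)x_C1 + 474/5 = 0  ⇒  x_C1 = 3 or 158/5
2. given x_C1 < 1279/45: keep 3

3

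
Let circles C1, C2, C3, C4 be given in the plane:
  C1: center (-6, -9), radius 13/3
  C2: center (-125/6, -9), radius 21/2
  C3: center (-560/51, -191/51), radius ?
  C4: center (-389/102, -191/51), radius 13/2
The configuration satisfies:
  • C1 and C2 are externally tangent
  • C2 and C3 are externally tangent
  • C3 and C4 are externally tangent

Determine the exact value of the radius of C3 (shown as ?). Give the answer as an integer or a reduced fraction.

2/3

1. [ext C2·C3]  r_C3² + 21r_C3 − 130/9 = 0  ⇒  r_C3 = 2/3 (r>0 drops 1)
2. [ext C3·C4]  r_C3² + 13r_C3 − 82/9 = 0  ⇒  r_C3 = 2/3 (r>0 drops 1)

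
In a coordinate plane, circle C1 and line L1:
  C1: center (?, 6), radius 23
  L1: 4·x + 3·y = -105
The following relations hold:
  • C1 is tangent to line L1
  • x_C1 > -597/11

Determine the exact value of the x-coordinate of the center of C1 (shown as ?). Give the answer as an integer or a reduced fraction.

1. [C1‖L1]  x_C1² + (123/2)x_C1 + 119 = 0  ⇒  x_C1 = -119/2 or -2
2. given x_C1 > -597/11: keep -2

-2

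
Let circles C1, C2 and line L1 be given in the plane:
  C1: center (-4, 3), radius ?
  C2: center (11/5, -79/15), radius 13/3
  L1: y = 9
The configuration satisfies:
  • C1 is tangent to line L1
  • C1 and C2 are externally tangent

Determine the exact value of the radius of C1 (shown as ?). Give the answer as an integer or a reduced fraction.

6

1. [C1‖L1]  r_C1² − 36 = 0  ⇒  r_C1 = 6 (r>0 drops 1)
2. [ext C1·C2]  r_C1² + (26/3)r_C1 − 88 = 0  ⇒  r_C1 = 6 (r>0 drops 1)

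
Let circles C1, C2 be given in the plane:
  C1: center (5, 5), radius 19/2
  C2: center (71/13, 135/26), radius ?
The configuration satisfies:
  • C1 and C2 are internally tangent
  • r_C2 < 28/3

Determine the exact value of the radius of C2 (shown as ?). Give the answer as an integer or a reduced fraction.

9

1. [int C1,C2]  r_C2² − 19r_C2 + 90 = 0  ⇒  r_C2 = 9 or 10
2. given r_C2 < 28/3: keep 9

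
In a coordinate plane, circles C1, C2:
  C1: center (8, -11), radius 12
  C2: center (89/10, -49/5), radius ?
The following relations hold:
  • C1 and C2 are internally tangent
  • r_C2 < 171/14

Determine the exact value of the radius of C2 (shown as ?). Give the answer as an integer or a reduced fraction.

1. [int C1,C2]  r_C2² − 24r_C2 + 567/4 = 0  ⇒  r_C2 = 21/2 or 27/2
2. given r_C2 < 171/14: keep 21/2

21/2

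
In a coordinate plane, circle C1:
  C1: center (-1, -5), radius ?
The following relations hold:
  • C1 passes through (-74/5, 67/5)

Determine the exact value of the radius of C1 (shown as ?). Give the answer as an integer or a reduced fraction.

23

1. [C1∋P]  r_C1² − 529 = 0  ⇒  r_C1 = 23 (r>0 drops 1)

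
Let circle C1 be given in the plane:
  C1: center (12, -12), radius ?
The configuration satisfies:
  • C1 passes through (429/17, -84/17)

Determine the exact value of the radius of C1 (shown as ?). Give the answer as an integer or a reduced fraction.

1. [C1∋P]  r_C1² − 225 = 0  ⇒  r_C1 = 15 (r>0 drops 1)

15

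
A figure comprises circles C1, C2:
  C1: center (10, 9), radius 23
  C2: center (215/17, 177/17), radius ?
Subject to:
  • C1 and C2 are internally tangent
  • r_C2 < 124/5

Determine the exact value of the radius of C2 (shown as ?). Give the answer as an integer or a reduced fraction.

20

1. [int C1,C2]  r_C2² − 46r_C2 + 520 = 0  ⇒  r_C2 = 20 or 26
2. given r_C2 < 124/5: keep 20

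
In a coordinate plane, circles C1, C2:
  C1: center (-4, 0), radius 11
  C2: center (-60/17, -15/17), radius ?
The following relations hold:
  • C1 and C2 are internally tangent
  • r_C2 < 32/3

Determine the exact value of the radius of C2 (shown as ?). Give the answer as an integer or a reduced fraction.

10

1. [int C1,C2]  r_C2² − 22r_C2 + 120 = 0  ⇒  r_C2 = 10 or 12
2. given r_C2 < 32/3: keep 10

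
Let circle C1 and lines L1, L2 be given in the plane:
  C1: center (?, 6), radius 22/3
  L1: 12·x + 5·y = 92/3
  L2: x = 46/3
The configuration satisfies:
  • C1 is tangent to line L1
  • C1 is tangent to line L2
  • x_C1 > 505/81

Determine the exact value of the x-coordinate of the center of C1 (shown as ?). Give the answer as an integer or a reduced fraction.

1. [C1‖L1]  x_C1² − (1/9)x_C1 − 568/9 = 0  ⇒  x_C1 = -71/9 or 8
2. [C1‖L2]  x_C1² − (92/3)x_C1 + 544/3 = 0  ⇒  x_C1 = 8 or 68/3

8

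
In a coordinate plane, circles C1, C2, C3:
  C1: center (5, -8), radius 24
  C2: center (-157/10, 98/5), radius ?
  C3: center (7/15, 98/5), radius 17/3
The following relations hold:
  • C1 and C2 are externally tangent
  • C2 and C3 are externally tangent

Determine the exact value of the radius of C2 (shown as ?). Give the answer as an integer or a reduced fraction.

21/2

1. [ext C1·C2]  r_C2² + 48r_C2 − 2457/4 = 0  ⇒  r_C2 = 21/2 (r>0 drops 1)
2. [ext C2·C3]  r_C2² + (34/3)r_C2 − 917/4 = 0  ⇒  r_C2 = 21/2 (r>0 drops 1)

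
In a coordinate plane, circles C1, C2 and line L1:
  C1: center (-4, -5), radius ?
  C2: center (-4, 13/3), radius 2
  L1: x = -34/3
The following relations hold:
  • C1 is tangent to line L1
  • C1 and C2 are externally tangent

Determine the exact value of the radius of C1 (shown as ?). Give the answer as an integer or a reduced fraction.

1. [C1‖L1]  r_C1² − 484/9 = 0  ⇒  r_C1 = 22/3 (r>0 drops 1)
2. [ext C1·C2]  r_C1² + 4r_C1 − 748/9 = 0  ⇒  r_C1 = 22/3 (r>0 drops 1)

22/3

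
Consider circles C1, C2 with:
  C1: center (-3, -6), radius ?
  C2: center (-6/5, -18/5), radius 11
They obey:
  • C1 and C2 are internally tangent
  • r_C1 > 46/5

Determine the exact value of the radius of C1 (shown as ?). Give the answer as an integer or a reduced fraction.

14

1. [int C1,C2]  r_C1² − 22r_C1 + 112 = 0  ⇒  r_C1 = 8 or 14
2. given r_C1 > 46/5: keep 14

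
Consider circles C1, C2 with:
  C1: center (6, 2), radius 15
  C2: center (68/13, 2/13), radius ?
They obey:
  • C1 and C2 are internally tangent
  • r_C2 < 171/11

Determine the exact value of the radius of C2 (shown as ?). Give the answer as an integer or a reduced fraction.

1. [int C1,C2]  r_C2² − 30r_C2 + 221 = 0  ⇒  r_C2 = 13 or 17
2. given r_C2 < 171/11: keep 13

13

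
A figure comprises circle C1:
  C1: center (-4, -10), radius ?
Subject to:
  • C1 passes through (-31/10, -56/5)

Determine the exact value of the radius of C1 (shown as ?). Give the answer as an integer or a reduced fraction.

1. [C1∋P]  r_C1² − 9/4 = 0  ⇒  r_C1 = 3/2 (r>0 drops 1)

3/2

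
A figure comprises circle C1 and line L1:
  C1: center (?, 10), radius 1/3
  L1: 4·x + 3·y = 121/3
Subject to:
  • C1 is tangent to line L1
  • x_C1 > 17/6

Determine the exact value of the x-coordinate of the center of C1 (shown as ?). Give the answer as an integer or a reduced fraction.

1. [C1‖L1]  x_C1² − (31/6)x_C1 + 13/2 = 0  ⇒  x_C1 = 13/6 or 3
2. given x_C1 > 17/6: keep 3

3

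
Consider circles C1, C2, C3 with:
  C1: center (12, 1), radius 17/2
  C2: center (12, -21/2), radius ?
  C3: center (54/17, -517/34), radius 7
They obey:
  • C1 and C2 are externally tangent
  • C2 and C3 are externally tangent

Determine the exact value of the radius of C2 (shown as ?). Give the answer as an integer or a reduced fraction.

1. [ext C1·C2]  r_C2² + 17r_C2 − 60 = 0  ⇒  r_C2 = 3 (r>0 drops 1)
2. [ext C2·C3]  r_C2² + 14r_C2 − 51 = 0  ⇒  r_C2 = 3 (r>0 drops 1)

3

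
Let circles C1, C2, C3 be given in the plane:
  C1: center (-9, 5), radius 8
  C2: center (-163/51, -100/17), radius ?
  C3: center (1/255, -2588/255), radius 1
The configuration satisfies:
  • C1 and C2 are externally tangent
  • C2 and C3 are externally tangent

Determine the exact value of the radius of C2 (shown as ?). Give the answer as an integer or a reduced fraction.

1. [ext C1·C2]  r_C2² + 16r_C2 − 793/9 = 0  ⇒  r_C2 = 13/3 (r>0 drops 1)
2. [ext C2·C3]  r_C2² + 2r_C2 − 247/9 = 0  ⇒  r_C2 = 13/3 (r>0 drops 1)

13/3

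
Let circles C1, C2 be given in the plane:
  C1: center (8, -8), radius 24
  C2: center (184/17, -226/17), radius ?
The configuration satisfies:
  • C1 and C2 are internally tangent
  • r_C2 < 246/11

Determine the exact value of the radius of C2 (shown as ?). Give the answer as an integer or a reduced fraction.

18

1. [int C1,C2]  r_C2² − 48r_C2 + 540 = 0  ⇒  r_C2 = 18 or 30
2. given r_C2 < 246/11: keep 18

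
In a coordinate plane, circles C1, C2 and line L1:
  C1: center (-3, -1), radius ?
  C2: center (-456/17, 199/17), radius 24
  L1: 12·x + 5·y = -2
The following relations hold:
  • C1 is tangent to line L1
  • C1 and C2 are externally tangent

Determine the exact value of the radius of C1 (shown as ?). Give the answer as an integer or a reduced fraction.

1. [C1‖L1]  r_C1² − 9 = 0  ⇒  r_C1 = 3 (r>0 drops 1)
2. [ext C1·C2]  r_C1² + 48r_C1 − 153 = 0  ⇒  r_C1 = 3 (r>0 drops 1)

3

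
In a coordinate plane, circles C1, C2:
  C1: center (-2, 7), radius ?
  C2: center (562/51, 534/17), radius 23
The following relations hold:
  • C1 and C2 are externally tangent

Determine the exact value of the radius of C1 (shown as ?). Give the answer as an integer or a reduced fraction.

1. [ext C1·C2]  r_C1² + 46r_C1 − 2128/9 = 0  ⇒  r_C1 = 14/3 (r>0 drops 1)

14/3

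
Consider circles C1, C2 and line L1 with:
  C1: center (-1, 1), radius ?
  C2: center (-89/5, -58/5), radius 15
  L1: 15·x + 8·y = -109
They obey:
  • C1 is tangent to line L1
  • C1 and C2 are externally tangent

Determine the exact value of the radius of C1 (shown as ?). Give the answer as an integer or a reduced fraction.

6

1. [C1‖L1]  r_C1² − 36 = 0  ⇒  r_C1 = 6 (r>0 drops 1)
2. [ext C1·C2]  r_C1² + 30r_C1 − 216 = 0  ⇒  r_C1 = 6 (r>0 drops 1)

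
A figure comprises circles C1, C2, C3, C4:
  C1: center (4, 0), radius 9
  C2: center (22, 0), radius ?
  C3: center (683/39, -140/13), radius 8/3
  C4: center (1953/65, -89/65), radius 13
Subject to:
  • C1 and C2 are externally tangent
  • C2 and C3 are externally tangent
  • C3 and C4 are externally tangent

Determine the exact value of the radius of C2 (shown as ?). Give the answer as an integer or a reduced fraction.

1. [ext C1·C2]  r_C2² + 18r_C2 − 243 = 0  ⇒  r_C2 = 9 (r>0 drops 1)
2. [ext C2·C3]  r_C2² + (16/3)r_C2 − 129 = 0  ⇒  r_C2 = 9 (r>0 drops 1)

9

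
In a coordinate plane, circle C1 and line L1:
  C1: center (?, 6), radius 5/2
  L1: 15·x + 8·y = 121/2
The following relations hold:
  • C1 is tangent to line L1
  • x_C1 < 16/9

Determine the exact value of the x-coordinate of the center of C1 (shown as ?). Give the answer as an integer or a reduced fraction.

1. [C1‖L1]  x_C1² − (5/3)x_C1 − 22/3 = 0  ⇒  x_C1 = -2 or 11/3
2. given x_C1 < 16/9: keep -2

-2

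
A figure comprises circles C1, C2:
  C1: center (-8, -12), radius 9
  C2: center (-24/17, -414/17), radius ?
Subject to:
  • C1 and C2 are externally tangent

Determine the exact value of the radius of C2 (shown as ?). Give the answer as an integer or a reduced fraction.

5

1. [ext C1·C2]  r_C2² + 18r_C2 − 115 = 0  ⇒  r_C2 = 5 (r>0 drops 1)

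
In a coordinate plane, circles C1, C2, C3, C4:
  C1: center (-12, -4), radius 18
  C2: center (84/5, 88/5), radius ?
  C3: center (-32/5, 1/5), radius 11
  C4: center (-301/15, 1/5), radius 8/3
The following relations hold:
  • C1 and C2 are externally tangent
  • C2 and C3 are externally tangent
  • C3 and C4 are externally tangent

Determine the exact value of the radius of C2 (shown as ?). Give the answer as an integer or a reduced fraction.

1. [ext C1·C2]  r_C2² + 36r_C2 − 972 = 0  ⇒  r_C2 = 18 (r>0 drops 1)
2. [ext C2·C3]  r_C2² + 22r_C2 − 720 = 0  ⇒  r_C2 = 18 (r>0 drops 1)

18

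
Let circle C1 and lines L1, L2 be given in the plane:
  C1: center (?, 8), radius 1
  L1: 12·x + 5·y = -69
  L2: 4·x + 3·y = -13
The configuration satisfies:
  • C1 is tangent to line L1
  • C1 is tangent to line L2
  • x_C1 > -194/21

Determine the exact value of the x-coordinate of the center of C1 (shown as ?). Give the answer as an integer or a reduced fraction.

-8

1. [C1‖L1]  x_C1² + (109/6)x_C1 + 244/3 = 0  ⇒  x_C1 = -61/6 or -8
2. [C1‖L2]  x_C1² + (37/2)x_C1 + 84 = 0  ⇒  x_C1 = -21/2 or -8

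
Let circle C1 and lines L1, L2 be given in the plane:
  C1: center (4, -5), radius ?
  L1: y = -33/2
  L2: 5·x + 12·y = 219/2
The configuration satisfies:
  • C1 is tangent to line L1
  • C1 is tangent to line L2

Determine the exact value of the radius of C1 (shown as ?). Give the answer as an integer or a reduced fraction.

1. [C1‖L1]  r_C1² − 529/4 = 0  ⇒  r_C1 = 23/2 (r>0 drops 1)
2. [C1‖L2]  r_C1² − 529/4 = 0  ⇒  r_C1 = 23/2 (r>0 drops 1)

23/2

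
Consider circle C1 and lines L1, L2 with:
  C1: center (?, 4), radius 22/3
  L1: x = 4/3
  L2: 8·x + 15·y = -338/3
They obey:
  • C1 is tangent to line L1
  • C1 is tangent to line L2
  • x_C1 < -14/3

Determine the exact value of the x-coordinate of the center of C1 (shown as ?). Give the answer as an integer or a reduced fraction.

-6

1. [C1‖L1]  x_C1² − (8/3)x_C1 − 52 = 0  ⇒  x_C1 = -6 or 26/3
2. [C1‖L2]  x_C1² + (259/6)x_C1 + 223 = 0  ⇒  x_C1 = -223/6 or -6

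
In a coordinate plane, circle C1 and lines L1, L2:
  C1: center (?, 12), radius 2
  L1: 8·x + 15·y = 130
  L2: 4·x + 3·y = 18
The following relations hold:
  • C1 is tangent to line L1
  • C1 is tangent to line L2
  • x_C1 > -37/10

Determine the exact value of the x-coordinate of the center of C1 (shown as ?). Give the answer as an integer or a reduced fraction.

1. [C1‖L1]  x_C1² + (25/2)x_C1 + 21 = 0  ⇒  x_C1 = -21/2 or -2
2. [C1‖L2]  x_C1² + 9x_C1 + 14 = 0  ⇒  x_C1 = -7 or -2

-2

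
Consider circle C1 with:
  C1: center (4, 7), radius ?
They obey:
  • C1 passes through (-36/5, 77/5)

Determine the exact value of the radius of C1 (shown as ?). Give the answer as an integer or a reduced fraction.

14

1. [C1∋P]  r_C1² − 196 = 0  ⇒  r_C1 = 14 (r>0 drops 1)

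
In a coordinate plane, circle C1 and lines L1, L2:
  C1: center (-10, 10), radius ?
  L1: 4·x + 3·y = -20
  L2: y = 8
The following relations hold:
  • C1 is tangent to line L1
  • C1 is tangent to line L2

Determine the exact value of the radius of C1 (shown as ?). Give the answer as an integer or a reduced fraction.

2

1. [C1‖L1]  r_C1² − 4 = 0  ⇒  r_C1 = 2 (r>0 drops 1)
2. [C1‖L2]  r_C1² − 4 = 0  ⇒  r_C1 = 2 (r>0 drops 1)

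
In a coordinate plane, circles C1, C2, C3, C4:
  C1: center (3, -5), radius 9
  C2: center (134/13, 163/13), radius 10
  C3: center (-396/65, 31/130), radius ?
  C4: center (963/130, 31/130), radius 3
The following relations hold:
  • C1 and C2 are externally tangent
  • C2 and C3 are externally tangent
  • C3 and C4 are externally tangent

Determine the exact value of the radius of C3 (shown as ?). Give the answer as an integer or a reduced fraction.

1. [ext C2·C3]  r_C3² + 20r_C3 − 1281/4 = 0  ⇒  r_C3 = 21/2 (r>0 drops 1)
2. [ext C3·C4]  r_C3² + 6r_C3 − 693/4 = 0  ⇒  r_C3 = 21/2 (r>0 drops 1)

21/2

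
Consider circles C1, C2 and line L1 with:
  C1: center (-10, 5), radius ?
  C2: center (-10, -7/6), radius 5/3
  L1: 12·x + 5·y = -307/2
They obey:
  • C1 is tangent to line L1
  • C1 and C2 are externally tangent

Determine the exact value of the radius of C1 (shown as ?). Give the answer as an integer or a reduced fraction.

1. [C1‖L1]  r_C1² − 81/4 = 0  ⇒  r_C1 = 9/2 (r>0 drops 1)
2. [ext C1·C2]  r_C1² + (10/3)r_C1 − 141/4 = 0  ⇒  r_C1 = 9/2 (r>0 drops 1)

9/2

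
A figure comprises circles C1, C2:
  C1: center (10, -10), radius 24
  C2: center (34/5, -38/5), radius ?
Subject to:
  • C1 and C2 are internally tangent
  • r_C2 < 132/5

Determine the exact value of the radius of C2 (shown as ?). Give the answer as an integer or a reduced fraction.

1. [int C1,C2]  r_C2² − 48r_C2 + 560 = 0  ⇒  r_C2 = 20 or 28
2. given r_C2 < 132/5: keep 20

20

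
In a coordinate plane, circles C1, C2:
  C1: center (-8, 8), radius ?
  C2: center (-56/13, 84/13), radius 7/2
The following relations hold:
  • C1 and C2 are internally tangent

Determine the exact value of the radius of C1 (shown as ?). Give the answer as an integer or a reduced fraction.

15/2

1. [int C1,C2]  r_C1² − 7r_C1 − 15/4 = 0  ⇒  r_C1 = 15/2 (r>0 drops 1)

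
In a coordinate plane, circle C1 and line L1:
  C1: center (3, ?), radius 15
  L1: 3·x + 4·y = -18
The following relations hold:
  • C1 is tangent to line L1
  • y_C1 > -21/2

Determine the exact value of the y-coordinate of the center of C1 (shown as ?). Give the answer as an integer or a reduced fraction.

12

1. [C1‖L1]  y_C1² + (27/2)y_C1 − 306 = 0  ⇒  y_C1 = -51/2 or 12
2. given y_C1 > -21/2: keep 12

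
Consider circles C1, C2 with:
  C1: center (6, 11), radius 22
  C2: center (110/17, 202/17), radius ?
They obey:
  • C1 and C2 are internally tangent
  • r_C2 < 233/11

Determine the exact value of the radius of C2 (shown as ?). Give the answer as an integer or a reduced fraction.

21

1. [int C1,C2]  r_C2² − 44r_C2 + 483 = 0  ⇒  r_C2 = 21 or 23
2. given r_C2 < 233/11: keep 21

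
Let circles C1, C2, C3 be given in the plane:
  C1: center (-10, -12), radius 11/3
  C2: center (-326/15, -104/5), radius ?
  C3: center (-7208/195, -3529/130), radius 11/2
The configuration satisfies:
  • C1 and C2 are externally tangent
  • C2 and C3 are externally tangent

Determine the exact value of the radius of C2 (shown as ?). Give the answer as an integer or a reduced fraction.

11

1. [ext C1·C2]  r_C2² + (22/3)r_C2 − 605/3 = 0  ⇒  r_C2 = 11 (r>0 drops 1)
2. [ext C2·C3]  r_C2² + 11r_C2 − 242 = 0  ⇒  r_C2 = 11 (r>0 drops 1)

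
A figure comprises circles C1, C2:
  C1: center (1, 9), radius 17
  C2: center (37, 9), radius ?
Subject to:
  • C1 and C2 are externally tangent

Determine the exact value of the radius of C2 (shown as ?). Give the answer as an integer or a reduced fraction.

19

1. [ext C1·C2]  r_C2² + 34r_C2 − 1007 = 0  ⇒  r_C2 = 19 (r>0 drops 1)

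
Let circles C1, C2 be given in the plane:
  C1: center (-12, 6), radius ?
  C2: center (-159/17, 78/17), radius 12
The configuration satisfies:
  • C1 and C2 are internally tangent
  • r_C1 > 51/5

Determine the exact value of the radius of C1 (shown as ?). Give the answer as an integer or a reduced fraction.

15

1. [int C1,C2]  r_C1² − 24r_C1 + 135 = 0  ⇒  r_C1 = 9 or 15
2. given r_C1 > 51/5: keep 15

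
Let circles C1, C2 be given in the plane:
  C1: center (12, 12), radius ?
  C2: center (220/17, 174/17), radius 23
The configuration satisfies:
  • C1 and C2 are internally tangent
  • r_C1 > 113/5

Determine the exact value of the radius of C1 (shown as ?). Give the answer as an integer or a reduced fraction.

25

1. [int C1,C2]  r_C1² − 46r_C1 + 525 = 0  ⇒  r_C1 = 21 or 25
2. given r_C1 > 113/5: keep 25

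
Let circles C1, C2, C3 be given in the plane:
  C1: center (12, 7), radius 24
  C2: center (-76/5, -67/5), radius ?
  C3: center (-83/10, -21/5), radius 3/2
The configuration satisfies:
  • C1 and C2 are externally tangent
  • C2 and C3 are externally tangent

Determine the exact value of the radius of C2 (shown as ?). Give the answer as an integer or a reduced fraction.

1. [ext C1·C2]  r_C2² + 48r_C2 − 580 = 0  ⇒  r_C2 = 10 (r>0 drops 1)
2. [ext C2·C3]  r_C2² + 3r_C2 − 130 = 0  ⇒  r_C2 = 10 (r>0 drops 1)

10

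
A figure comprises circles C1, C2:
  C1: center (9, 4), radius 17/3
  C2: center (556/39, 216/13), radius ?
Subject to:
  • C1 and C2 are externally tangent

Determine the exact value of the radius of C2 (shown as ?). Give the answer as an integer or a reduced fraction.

1. [ext C1·C2]  r_C2² + (34/3)r_C2 − 464/3 = 0  ⇒  r_C2 = 8 (r>0 drops 1)

8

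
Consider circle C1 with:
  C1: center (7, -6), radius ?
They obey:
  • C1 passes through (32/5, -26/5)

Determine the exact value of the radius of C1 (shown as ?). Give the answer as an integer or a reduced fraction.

1

1. [C1∋P]  r_C1² − 1 = 0  ⇒  r_C1 = 1 (r>0 drops 1)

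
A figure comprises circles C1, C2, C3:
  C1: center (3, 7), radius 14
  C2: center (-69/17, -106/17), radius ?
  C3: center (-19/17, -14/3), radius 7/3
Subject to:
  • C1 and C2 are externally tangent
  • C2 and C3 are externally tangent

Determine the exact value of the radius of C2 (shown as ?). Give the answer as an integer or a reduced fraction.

1. [ext C1·C2]  r_C2² + 28r_C2 − 29 = 0  ⇒  r_C2 = 1 (r>0 drops 1)
2. [ext C2·C3]  r_C2² + (14/3)r_C2 − 17/3 = 0  ⇒  r_C2 = 1 (r>0 drops 1)

1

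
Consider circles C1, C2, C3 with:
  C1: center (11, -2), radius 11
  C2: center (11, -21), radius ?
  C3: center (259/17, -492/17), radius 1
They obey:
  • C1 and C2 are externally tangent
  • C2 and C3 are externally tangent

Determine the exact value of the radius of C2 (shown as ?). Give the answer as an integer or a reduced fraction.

8

1. [ext C1·C2]  r_C2² + 22r_C2 − 240 = 0  ⇒  r_C2 = 8 (r>0 drops 1)
2. [ext C2·C3]  r_C2² + 2r_C2 − 80 = 0  ⇒  r_C2 = 8 (r>0 drops 1)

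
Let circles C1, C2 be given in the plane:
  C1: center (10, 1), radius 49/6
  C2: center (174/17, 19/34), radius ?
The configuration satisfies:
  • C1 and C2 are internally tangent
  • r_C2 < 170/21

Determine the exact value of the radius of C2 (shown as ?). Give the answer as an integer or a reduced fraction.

23/3

1. [int C1,C2]  r_C2² − (49/3)r_C2 + 598/9 = 0  ⇒  r_C2 = 23/3 or 26/3
2. given r_C2 < 170/21: keep 23/3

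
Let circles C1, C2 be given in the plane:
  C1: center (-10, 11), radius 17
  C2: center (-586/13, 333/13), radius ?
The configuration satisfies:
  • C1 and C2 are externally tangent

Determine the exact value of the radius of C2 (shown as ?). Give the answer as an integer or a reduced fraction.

21

1. [ext C1·C2]  r_C2² + 34r_C2 − 1155 = 0  ⇒  r_C2 = 21 (r>0 drops 1)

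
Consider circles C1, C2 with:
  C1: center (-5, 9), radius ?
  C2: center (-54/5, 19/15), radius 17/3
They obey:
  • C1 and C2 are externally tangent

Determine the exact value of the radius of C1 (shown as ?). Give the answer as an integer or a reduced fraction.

4

1. [ext C1·C2]  r_C1² + (34/3)r_C1 − 184/3 = 0  ⇒  r_C1 = 4 (r>0 drops 1)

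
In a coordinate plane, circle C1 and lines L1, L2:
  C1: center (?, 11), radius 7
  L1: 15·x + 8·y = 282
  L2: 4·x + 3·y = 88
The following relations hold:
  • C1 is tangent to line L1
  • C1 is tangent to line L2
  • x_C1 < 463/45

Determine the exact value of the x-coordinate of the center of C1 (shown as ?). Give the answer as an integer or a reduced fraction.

1. [C1‖L1]  x_C1² − (388/15)x_C1 + 313/3 = 0  ⇒  x_C1 = 5 or 313/15
2. [C1‖L2]  x_C1² − (55/2)x_C1 + 225/2 = 0  ⇒  x_C1 = 5 or 45/2

5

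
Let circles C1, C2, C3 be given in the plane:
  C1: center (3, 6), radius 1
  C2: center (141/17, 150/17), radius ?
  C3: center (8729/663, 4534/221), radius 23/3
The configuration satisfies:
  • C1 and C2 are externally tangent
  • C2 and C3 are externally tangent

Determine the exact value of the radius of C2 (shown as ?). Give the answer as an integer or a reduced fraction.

1. [ext C1·C2]  r_C2² + 2r_C2 − 35 = 0  ⇒  r_C2 = 5 (r>0 drops 1)
2. [ext C2·C3]  r_C2² + (46/3)r_C2 − 305/3 = 0  ⇒  r_C2 = 5 (r>0 drops 1)

5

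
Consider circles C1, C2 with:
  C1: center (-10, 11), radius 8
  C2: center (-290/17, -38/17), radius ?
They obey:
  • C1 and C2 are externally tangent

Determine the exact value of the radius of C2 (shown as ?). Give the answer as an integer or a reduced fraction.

1. [ext C1·C2]  r_C2² + 16r_C2 − 161 = 0  ⇒  r_C2 = 7 (r>0 drops 1)

7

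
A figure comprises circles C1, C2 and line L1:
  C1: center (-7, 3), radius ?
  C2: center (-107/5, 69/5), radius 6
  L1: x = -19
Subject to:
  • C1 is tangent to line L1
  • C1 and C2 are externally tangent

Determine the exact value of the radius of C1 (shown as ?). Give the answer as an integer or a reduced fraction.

12

1. [C1‖L1]  r_C1² − 144 = 0  ⇒  r_C1 = 12 (r>0 drops 1)
2. [ext C1·C2]  r_C1² + 12r_C1 − 288 = 0  ⇒  r_C1 = 12 (r>0 drops 1)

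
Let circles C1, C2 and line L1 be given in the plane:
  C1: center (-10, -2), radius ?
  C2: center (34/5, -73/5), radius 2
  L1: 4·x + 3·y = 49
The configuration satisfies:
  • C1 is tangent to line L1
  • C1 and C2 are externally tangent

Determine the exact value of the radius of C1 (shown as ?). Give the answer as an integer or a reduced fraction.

19

1. [C1‖L1]  r_C1² − 361 = 0  ⇒  r_C1 = 19 (r>0 drops 1)
2. [ext C1·C2]  r_C1² + 4r_C1 − 437 = 0  ⇒  r_C1 = 19 (r>0 drops 1)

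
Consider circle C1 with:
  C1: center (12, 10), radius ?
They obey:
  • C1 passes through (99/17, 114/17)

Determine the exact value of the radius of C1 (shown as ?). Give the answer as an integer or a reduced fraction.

7

1. [C1∋P]  r_C1² − 49 = 0  ⇒  r_C1 = 7 (r>0 drops 1)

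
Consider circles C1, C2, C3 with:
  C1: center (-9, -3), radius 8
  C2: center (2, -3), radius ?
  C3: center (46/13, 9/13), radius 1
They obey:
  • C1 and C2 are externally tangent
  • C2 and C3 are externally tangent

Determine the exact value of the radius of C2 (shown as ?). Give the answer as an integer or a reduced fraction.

3

1. [ext C1·C2]  r_C2² + 16r_C2 − 57 = 0  ⇒  r_C2 = 3 (r>0 drops 1)
2. [ext C2·C3]  r_C2² + 2r_C2 − 15 = 0  ⇒  r_C2 = 3 (r>0 drops 1)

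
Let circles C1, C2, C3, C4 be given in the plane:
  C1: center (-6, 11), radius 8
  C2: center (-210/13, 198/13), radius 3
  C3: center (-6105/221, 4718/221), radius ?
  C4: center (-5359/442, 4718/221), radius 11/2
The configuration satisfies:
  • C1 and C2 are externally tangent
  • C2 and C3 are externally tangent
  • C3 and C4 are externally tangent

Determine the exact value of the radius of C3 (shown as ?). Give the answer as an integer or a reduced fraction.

1. [ext C2·C3]  r_C3² + 6r_C3 − 160 = 0  ⇒  r_C3 = 10 (r>0 drops 1)
2. [ext C3·C4]  r_C3² + 11r_C3 − 210 = 0  ⇒  r_C3 = 10 (r>0 drops 1)

10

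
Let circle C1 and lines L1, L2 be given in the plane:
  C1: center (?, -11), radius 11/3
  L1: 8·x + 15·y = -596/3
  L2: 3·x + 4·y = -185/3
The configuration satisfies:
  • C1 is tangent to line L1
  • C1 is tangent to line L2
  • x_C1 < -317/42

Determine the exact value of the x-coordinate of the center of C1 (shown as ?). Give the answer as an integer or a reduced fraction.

1. [C1‖L1]  x_C1² + (101/12)x_C1 − 43 = 0  ⇒  x_C1 = -12 or 43/12
2. [C1‖L2]  x_C1² + (106/9)x_C1 − 8/3 = 0  ⇒  x_C1 = -12 or 2/9

-12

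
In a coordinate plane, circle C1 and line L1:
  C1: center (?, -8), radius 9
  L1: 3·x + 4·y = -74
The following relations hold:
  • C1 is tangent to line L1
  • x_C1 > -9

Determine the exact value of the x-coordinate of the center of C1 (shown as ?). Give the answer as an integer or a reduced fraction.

1. [C1‖L1]  x_C1² + 28x_C1 − 29 = 0  ⇒  x_C1 = -29 or 1
2. given x_C1 > -9: keep 1

1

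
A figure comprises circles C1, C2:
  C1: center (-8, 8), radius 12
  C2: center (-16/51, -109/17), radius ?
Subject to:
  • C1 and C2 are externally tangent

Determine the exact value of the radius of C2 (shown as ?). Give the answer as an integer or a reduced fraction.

1. [ext C1·C2]  r_C2² + 24r_C2 − 1105/9 = 0  ⇒  r_C2 = 13/3 (r>0 drops 1)

13/3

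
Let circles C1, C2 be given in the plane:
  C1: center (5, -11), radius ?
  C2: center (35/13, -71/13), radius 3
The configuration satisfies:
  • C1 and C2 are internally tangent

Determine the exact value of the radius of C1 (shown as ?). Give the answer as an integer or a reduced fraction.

1. [int C1,C2]  r_C1² − 6r_C1 − 27 = 0  ⇒  r_C1 = 9 (r>0 drops 1)

9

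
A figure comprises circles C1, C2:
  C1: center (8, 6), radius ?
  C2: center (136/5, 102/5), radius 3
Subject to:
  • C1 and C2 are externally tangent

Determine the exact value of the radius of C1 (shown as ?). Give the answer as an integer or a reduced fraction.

1. [ext C1·C2]  r_C1² + 6r_C1 − 567 = 0  ⇒  r_C1 = 21 (r>0 drops 1)

21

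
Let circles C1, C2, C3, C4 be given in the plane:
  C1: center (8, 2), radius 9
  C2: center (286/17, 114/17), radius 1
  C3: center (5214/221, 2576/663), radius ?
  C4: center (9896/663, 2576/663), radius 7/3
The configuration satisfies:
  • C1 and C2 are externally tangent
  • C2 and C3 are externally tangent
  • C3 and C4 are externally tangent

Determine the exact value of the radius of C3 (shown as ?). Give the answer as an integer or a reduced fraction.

1. [ext C2·C3]  r_C3² + 2r_C3 − 475/9 = 0  ⇒  r_C3 = 19/3 (r>0 drops 1)
2. [ext C3·C4]  r_C3² + (14/3)r_C3 − 209/3 = 0  ⇒  r_C3 = 19/3 (r>0 drops 1)

19/3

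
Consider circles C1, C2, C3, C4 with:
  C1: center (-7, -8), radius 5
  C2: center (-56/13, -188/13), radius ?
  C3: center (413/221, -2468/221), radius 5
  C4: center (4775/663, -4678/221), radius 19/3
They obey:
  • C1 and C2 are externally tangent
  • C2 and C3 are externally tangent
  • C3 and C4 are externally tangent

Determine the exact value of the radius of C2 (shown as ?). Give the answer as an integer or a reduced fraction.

2

1. [ext C1·C2]  r_C2² + 10r_C2 − 24 = 0  ⇒  r_C2 = 2 (r>0 drops 1)
2. [ext C2·C3]  r_C2² + 10r_C2 − 24 = 0  ⇒  r_C2 = 2 (r>0 drops 1)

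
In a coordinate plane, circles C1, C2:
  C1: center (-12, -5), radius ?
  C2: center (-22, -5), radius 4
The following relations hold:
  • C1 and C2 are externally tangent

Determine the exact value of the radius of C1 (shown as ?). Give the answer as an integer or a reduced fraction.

6

1. [ext C1·C2]  r_C1² + 8r_C1 − 84 = 0  ⇒  r_C1 = 6 (r>0 drops 1)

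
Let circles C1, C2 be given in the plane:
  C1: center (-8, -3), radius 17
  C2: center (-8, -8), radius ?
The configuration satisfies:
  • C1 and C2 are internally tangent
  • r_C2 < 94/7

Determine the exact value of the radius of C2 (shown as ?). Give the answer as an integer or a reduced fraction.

1. [int C1,C2]  r_C2² − 34r_C2 + 264 = 0  ⇒  r_C2 = 12 or 22
2. given r_C2 < 94/7: keep 12

12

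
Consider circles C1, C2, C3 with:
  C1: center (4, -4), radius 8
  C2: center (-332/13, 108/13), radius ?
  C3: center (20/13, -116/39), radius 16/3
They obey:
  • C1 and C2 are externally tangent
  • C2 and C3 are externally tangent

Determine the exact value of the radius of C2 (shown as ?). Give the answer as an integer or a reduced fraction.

24

1. [ext C1·C2]  r_C2² + 16r_C2 − 960 = 0  ⇒  r_C2 = 24 (r>0 drops 1)
2. [ext C2·C3]  r_C2² + (32/3)r_C2 − 832 = 0  ⇒  r_C2 = 24 (r>0 drops 1)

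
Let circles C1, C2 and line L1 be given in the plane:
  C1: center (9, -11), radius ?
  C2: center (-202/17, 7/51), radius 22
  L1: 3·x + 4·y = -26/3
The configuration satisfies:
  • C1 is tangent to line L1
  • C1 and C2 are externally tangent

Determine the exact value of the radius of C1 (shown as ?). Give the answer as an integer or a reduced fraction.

5/3

1. [C1‖L1]  r_C1² − 25/9 = 0  ⇒  r_C1 = 5/3 (r>0 drops 1)
2. [ext C1·C2]  r_C1² + 44r_C1 − 685/9 = 0  ⇒  r_C1 = 5/3 (r>0 drops 1)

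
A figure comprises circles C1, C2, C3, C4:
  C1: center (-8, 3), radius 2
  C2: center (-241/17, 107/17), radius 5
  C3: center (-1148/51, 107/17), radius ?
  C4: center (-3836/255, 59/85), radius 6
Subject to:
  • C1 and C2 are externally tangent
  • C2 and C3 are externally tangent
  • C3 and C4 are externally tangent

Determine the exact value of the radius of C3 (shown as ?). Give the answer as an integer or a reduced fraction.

1. [ext C2·C3]  r_C3² + 10r_C3 − 400/9 = 0  ⇒  r_C3 = 10/3 (r>0 drops 1)
2. [ext C3·C4]  r_C3² + 12r_C3 − 460/9 = 0  ⇒  r_C3 = 10/3 (r>0 drops 1)

10/3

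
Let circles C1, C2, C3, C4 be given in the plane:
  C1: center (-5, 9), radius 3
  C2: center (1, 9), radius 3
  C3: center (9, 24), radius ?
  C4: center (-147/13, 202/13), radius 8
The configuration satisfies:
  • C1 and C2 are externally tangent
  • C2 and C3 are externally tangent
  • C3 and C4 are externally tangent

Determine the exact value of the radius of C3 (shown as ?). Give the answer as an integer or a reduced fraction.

1. [ext C2·C3]  r_C3² + 6r_C3 − 280 = 0  ⇒  r_C3 = 14 (r>0 drops 1)
2. [ext C3·C4]  r_C3² + 16r_C3 − 420 = 0  ⇒  r_C3 = 14 (r>0 drops 1)

14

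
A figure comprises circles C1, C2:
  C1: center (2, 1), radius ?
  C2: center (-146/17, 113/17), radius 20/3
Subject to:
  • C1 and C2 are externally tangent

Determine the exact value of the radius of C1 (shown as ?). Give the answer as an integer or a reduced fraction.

1. [ext C1·C2]  r_C1² + (40/3)r_C1 − 896/9 = 0  ⇒  r_C1 = 16/3 (r>0 drops 1)

16/3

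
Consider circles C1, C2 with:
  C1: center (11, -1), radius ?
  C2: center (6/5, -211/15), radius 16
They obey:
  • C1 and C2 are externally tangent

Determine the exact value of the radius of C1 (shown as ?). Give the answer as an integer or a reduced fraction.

1/3

1. [ext C1·C2]  r_C1² + 32r_C1 − 97/9 = 0  ⇒  r_C1 = 1/3 (r>0 drops 1)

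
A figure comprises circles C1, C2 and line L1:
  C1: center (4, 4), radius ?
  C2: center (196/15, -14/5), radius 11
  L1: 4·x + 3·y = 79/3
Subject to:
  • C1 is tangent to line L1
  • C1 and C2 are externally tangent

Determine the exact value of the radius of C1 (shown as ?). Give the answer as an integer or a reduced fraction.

1/3

1. [C1‖L1]  r_C1² − 1/9 = 0  ⇒  r_C1 = 1/3 (r>0 drops 1)
2. [ext C1·C2]  r_C1² + 22r_C1 − 67/9 = 0  ⇒  r_C1 = 1/3 (r>0 drops 1)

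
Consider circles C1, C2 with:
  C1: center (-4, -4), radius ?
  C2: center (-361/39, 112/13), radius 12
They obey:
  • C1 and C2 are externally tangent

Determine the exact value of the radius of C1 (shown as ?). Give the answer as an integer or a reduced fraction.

1. [ext C1·C2]  r_C1² + 24r_C1 − 385/9 = 0  ⇒  r_C1 = 5/3 (r>0 drops 1)

5/3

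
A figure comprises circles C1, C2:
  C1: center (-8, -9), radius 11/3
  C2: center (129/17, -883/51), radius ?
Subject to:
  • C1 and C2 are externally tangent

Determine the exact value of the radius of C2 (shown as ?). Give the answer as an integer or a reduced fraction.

14

1. [ext C1·C2]  r_C2² + (22/3)r_C2 − 896/3 = 0  ⇒  r_C2 = 14 (r>0 drops 1)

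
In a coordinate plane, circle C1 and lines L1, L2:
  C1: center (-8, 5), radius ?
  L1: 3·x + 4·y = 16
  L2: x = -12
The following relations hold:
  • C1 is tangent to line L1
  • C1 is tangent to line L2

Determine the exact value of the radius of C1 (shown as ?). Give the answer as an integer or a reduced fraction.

4

1. [C1‖L1]  r_C1² − 16 = 0  ⇒  r_C1 = 4 (r>0 drops 1)
2. [C1‖L2]  r_C1² − 16 = 0  ⇒  r_C1 = 4 (r>0 drops 1)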